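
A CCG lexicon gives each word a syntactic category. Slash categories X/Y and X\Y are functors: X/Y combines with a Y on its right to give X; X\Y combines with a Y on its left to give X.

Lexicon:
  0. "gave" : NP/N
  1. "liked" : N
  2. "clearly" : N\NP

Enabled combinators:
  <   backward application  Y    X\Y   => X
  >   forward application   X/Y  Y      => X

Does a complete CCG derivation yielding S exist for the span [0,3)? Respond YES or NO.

NO

NP/N N N\NP
CKY chart[0,3] = {N}; S ∉ chart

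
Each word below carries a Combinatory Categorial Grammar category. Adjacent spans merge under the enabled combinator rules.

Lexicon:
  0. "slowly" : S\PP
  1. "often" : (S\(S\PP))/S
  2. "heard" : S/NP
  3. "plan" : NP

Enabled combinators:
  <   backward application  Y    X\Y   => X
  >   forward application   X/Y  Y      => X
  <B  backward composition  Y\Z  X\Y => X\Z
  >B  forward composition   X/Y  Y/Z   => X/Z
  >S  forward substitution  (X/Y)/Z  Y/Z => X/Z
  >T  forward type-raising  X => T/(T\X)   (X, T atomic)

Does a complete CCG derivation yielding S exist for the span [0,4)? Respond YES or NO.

YES

[0,4] S   <
  [0,1] "slowly" : S\PP
  [1,4] S\(S\PP)   >
    [1,2] "often" : (S\(S\PP))/S
    [2,4] S   >
      [2,3] "heard" : S/NP
      [3,4] "plan" : NP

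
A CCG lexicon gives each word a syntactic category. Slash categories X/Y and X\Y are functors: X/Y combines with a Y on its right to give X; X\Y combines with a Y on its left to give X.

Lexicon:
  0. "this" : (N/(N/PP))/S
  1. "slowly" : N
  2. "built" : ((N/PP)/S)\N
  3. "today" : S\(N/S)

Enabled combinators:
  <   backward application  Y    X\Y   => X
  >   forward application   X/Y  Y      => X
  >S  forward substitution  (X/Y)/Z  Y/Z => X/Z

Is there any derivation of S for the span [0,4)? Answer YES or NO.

[0,4] S   <
  [0,3] N/S   >S
    [0,1] "this" : (N/(N/PP))/S
    [1,3] (N/PP)/S   <
      [1,2] "slowly" : N
      [2,3] "built" : ((N/PP)/S)\N
  [3,4] "today" : S\(N/S)

YES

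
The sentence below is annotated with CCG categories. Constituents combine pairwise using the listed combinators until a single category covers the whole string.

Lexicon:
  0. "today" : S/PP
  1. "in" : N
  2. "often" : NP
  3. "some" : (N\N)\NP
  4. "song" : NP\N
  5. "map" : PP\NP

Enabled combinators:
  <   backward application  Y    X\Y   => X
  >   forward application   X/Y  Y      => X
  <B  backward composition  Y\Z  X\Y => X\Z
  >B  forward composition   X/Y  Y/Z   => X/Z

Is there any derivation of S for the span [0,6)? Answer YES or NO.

[0,6] S   >
  [0,1] "today" : S/PP
  [1,6] PP   <
    [1,2] "in" : N
    [2,6] PP\N   <B
      [2,5] NP\N   <B
        [2,4] N\N   <
          [2,3] "often" : NP
          [3,4] "some" : (N\N)\NP
        [4,5] "song" : NP\N
      [5,6] "map" : PP\NP

YES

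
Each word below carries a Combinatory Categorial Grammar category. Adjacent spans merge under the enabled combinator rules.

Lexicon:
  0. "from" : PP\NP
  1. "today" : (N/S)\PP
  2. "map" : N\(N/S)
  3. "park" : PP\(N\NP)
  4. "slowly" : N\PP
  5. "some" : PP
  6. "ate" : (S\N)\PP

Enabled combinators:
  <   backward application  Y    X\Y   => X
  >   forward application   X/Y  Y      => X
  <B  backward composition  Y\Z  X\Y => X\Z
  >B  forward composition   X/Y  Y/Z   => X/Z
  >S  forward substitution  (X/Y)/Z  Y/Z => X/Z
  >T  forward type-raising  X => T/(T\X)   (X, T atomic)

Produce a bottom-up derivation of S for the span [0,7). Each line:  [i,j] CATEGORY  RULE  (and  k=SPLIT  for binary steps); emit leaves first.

[0,7] S   <
  [0,4] PP   <
    [0,3] N\NP   <B
      [0,1] "from" : PP\NP
      [1,3] N\PP   <B
        [1,2] "today" : (N/S)\PP
        [2,3] "map" : N\(N/S)
    [3,4] "park" : PP\(N\NP)
  [4,7] S\PP   <B
    [4,5] "slowly" : N\PP
    [5,7] S\N   <
      [5,6] "some" : PP
      [6,7] "ate" : (S\N)\PP

[0,1] PP\NP  lex  "from"
[1,2] (N/S)\PP  lex  "today"
[2,3] N\(N/S)  lex  "map"
[1,3] N\PP  <B  k=2
[0,3] N\NP  <B  k=1
[3,4] PP\(N\NP)  lex  "park"
[0,4] PP  <  k=3
[4,5] N\PP  lex  "slowly"
[5,6] PP  lex  "some"
[6,7] (S\N)\PP  lex  "ate"
[5,7] S\N  <  k=6
[4,7] S\PP  <B  k=5
[0,7] S  <  k=4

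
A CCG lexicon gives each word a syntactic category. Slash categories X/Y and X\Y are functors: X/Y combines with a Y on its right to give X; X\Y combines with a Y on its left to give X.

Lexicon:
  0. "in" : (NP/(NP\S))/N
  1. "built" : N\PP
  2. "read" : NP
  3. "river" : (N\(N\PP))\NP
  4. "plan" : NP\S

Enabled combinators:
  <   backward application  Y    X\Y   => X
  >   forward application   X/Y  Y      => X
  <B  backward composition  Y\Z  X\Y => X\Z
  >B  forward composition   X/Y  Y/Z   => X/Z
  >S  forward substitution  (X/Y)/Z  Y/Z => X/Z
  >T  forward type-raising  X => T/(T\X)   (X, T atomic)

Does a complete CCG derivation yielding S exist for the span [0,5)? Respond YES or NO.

NO

(NP/(NP\S))/N N\PP NP (N\(N\PP))\NP NP\S
CKY chart[0,5] = {N/(N\NP), NP, NP/(NP\NP), PP/(PP\NP), S/(S\NP)}; S ∉ chart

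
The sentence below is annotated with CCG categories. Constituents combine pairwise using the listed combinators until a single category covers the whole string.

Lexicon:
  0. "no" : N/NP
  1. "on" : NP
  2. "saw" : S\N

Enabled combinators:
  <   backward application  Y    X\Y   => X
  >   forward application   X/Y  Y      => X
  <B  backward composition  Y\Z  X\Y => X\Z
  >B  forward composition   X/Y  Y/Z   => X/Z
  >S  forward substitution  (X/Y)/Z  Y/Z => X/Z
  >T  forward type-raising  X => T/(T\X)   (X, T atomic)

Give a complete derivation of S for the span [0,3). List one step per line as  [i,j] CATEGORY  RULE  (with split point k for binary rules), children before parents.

[0,1] N/NP  lex  "no"
[1,2] NP  lex  "on"
[0,2] N  >  k=1
[2,3] S\N  lex  "saw"
[0,3] S  <  k=2

[0,3] S   <
  [0,2] N   >
    [0,1] "no" : N/NP
    [1,2] "on" : NP
  [2,3] "saw" : S\N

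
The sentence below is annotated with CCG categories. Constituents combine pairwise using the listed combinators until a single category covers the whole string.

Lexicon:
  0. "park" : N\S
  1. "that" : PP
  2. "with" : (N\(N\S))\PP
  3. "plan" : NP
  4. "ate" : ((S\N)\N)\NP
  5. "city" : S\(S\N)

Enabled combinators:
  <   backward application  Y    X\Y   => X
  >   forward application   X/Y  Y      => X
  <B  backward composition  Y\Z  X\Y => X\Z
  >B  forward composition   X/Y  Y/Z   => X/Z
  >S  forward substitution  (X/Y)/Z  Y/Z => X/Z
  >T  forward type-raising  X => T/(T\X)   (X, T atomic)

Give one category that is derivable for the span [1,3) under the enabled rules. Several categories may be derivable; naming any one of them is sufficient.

[0,6] S   <
  [0,5] S\N   <
    [0,3] N   <
      [0,1] "park" : N\S
      [1,3] N\(N\S)   <
        [1,2] "that" : PP
        [2,3] "with" : (N\(N\S))\PP
    [3,5] (S\N)\N   <
      [3,4] "plan" : NP
      [4,5] "ate" : ((S\N)\N)\NP
  [5,6] "city" : S\(S\N)

N\(N\S)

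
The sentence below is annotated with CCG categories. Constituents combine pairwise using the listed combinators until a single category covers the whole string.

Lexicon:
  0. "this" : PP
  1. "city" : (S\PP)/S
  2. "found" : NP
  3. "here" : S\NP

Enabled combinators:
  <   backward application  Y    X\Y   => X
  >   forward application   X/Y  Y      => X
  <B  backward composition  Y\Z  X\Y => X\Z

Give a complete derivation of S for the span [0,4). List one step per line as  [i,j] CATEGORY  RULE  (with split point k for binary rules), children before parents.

[0,4] S   <
  [0,1] "this" : PP
  [1,4] S\PP   >
    [1,2] "city" : (S\PP)/S
    [2,4] S   <
      [2,3] "found" : NP
      [3,4] "here" : S\NP

[0,1] PP  lex  "this"
[1,2] (S\PP)/S  lex  "city"
[2,3] NP  lex  "found"
[3,4] S\NP  lex  "here"
[2,4] S  <  k=3
[1,4] S\PP  >  k=2
[0,4] S  <  k=1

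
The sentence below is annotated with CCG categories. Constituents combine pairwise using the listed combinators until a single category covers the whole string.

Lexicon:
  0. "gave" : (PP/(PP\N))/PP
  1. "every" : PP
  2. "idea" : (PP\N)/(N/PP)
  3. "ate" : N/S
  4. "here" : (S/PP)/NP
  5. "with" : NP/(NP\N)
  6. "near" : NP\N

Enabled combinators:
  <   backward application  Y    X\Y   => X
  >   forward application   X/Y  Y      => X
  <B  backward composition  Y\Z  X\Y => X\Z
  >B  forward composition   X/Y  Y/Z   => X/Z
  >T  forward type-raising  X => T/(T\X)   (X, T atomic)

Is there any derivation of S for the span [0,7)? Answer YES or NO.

NO

(PP/(PP\N))/PP PP (PP\N)/(N/PP) N/S (S/PP)/NP NP/(NP\N) NP\N
CKY chart[0,7] = {N/(N\PP), NP/(NP\PP), PP, PP/(PP\PP), S/(S\PP)}; S ∉ chart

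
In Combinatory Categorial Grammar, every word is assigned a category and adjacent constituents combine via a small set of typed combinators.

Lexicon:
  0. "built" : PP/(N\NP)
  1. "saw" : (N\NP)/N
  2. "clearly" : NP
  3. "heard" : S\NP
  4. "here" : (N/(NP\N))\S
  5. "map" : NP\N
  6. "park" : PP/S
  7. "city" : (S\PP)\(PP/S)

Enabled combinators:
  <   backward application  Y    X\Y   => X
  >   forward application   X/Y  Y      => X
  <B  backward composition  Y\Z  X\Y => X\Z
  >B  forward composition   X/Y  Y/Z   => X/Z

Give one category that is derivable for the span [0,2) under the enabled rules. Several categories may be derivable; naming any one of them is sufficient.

PP/N

[0,8] S   <
  [0,6] PP   >
    [0,2] PP/N   >B
      [0,1] "built" : PP/(N\NP)
      [1,2] "saw" : (N\NP)/N
    [2,6] N   >
      [2,5] N/(NP\N)   <
        [2,4] S   <
          [2,3] "clearly" : NP
          [3,4] "heard" : S\NP
        [4,5] "here" : (N/(NP\N))\S
      [5,6] "map" : NP\N
  [6,8] S\PP   <
    [6,7] "park" : PP/S
    [7,8] "city" : (S\PP)\(PP/S)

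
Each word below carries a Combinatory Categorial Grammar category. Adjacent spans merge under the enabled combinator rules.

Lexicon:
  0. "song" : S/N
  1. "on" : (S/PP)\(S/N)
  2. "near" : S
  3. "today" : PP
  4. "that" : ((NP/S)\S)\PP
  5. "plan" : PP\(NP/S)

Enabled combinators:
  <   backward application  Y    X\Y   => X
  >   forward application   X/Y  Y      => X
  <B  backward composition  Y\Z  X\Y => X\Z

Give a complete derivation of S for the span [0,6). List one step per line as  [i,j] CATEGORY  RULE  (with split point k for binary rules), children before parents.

[0,1] S/N  lex  "song"
[1,2] (S/PP)\(S/N)  lex  "on"
[0,2] S/PP  <  k=1
[2,3] S  lex  "near"
[3,4] PP  lex  "today"
[4,5] ((NP/S)\S)\PP  lex  "that"
[3,5] (NP/S)\S  <  k=4
[2,5] NP/S  <  k=3
[5,6] PP\(NP/S)  lex  "plan"
[2,6] PP  <  k=5
[0,6] S  >  k=2

[0,6] S   >
  [0,2] S/PP   <
    [0,1] "song" : S/N
    [1,2] "on" : (S/PP)\(S/N)
  [2,6] PP   <
    [2,5] NP/S   <
      [2,3] "near" : S
      [3,5] (NP/S)\S   <
        [3,4] "today" : PP
        [4,5] "that" : ((NP/S)\S)\PP
    [5,6] "plan" : PP\(NP/S)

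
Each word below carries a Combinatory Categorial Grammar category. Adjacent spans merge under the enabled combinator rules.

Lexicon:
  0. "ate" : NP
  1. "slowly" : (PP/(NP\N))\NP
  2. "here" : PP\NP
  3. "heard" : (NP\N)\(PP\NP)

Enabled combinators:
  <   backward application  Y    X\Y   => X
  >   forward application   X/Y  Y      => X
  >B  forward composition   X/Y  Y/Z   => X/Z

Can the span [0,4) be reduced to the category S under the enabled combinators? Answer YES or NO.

NO

NP (PP/(NP\N))\NP PP\NP (NP\N)\(PP\NP)
CKY chart[0,4] = {PP}; S ∉ chart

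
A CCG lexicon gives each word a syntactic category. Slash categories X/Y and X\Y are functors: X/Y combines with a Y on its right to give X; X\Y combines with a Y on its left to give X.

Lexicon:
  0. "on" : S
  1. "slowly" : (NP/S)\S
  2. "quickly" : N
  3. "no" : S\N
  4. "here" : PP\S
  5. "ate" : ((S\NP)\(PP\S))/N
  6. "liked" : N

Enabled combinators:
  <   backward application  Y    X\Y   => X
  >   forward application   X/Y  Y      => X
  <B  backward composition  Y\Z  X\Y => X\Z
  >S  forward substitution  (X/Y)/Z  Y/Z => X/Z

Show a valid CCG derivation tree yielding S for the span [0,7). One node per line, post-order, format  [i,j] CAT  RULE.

[0,1] S  lex  "on"
[1,2] (NP/S)\S  lex  "slowly"
[0,2] NP/S  <  k=1
[2,3] N  lex  "quickly"
[3,4] S\N  lex  "no"
[2,4] S  <  k=3
[0,4] NP  >  k=2
[4,5] PP\S  lex  "here"
[5,6] ((S\NP)\(PP\S))/N  lex  "ate"
[6,7] N  lex  "liked"
[5,7] (S\NP)\(PP\S)  >  k=6
[4,7] S\NP  <  k=5
[0,7] S  <  k=4

[0,7] S   <
  [0,4] NP   >
    [0,2] NP/S   <
      [0,1] "on" : S
      [1,2] "slowly" : (NP/S)\S
    [2,4] S   <
      [2,3] "quickly" : N
      [3,4] "no" : S\N
  [4,7] S\NP   <
    [4,5] "here" : PP\S
    [5,7] (S\NP)\(PP\S)   >
      [5,6] "ate" : ((S\NP)\(PP\S))/N
      [6,7] "liked" : N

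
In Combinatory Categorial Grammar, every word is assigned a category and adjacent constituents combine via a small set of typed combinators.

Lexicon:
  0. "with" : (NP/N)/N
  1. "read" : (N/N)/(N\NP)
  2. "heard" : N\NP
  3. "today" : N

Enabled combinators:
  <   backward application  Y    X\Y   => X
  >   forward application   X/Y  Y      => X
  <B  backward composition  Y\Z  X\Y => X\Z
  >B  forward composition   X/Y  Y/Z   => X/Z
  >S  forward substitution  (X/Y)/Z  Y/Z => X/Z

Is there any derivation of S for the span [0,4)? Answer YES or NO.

NO

(NP/N)/N (N/N)/(N\NP) N\NP N
CKY chart[0,4] = {NP, NP/N}; S ∉ chart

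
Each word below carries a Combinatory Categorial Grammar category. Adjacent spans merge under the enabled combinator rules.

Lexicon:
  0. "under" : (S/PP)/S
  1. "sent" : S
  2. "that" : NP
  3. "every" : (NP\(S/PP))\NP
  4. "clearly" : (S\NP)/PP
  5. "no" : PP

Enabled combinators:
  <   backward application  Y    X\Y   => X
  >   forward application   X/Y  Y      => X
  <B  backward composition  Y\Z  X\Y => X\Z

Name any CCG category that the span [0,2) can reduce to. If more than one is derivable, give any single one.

S/PP

[0,6] S   <
  [0,4] NP   <
    [0,2] S/PP   >
      [0,1] "under" : (S/PP)/S
      [1,2] "sent" : S
    [2,4] NP\(S/PP)   <
      [2,3] "that" : NP
      [3,4] "every" : (NP\(S/PP))\NP
  [4,6] S\NP   >
    [4,5] "clearly" : (S\NP)/PP
    [5,6] "no" : PP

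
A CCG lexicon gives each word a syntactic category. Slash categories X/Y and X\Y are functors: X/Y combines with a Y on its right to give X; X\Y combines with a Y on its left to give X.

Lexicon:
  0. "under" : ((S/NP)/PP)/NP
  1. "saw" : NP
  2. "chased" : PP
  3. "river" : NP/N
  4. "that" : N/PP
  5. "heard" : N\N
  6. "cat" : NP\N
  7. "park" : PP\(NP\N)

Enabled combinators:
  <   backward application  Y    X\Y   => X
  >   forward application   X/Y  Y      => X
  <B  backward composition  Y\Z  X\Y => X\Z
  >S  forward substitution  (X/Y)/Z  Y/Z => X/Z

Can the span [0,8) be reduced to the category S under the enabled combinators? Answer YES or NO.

[0,8] S   >
  [0,3] S/NP   >
    [0,2] (S/NP)/PP   >
      [0,1] "under" : ((S/NP)/PP)/NP
      [1,2] "saw" : NP
    [2,3] "chased" : PP
  [3,8] NP   >
    [3,4] "river" : NP/N
    [4,8] N   >
      [4,5] "that" : N/PP
      [5,8] PP   <
        [5,7] NP\N   <B
          [5,6] "heard" : N\N
          [6,7] "cat" : NP\N
        [7,8] "park" : PP\(NP\N)

YES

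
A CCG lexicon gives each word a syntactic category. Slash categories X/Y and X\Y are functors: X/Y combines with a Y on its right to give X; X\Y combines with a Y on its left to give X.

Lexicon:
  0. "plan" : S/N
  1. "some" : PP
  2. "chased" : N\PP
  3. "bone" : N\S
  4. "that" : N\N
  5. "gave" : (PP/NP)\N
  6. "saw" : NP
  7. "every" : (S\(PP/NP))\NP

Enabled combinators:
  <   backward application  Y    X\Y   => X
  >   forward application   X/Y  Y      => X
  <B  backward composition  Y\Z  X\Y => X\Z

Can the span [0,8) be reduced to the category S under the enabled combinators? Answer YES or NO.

YES

[0,8] S   <
  [0,6] PP/NP   <
    [0,5] N   <
      [0,3] S   >
        [0,1] "plan" : S/N
        [1,3] N   <
          [1,2] "some" : PP
          [2,3] "chased" : N\PP
      [3,5] N\S   <B
        [3,4] "bone" : N\S
        [4,5] "that" : N\N
    [5,6] "gave" : (PP/NP)\N
  [6,8] S\(PP/NP)   <
    [6,7] "saw" : NP
    [7,8] "every" : (S\(PP/NP))\NP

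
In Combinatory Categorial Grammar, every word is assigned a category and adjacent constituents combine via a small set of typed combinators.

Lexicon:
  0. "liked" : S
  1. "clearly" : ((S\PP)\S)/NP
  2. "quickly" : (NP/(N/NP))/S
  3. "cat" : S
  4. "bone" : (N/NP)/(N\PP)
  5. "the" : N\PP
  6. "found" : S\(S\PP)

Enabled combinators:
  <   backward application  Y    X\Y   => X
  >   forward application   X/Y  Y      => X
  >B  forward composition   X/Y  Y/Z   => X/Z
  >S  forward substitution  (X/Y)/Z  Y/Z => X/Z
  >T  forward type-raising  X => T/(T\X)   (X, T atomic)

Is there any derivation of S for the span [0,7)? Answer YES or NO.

[0,7] S   <
  [0,6] S\PP   <
    [0,1] "liked" : S
    [1,6] (S\PP)\S   >
      [1,2] "clearly" : ((S\PP)\S)/NP
      [2,6] NP   >
        [2,4] NP/(N/NP)   >
          [2,3] "quickly" : (NP/(N/NP))/S
          [3,4] "cat" : S
        [4,6] N/NP   >
          [4,5] "bone" : (N/NP)/(N\PP)
          [5,6] "the" : N\PP
  [6,7] "found" : S\(S\PP)

YES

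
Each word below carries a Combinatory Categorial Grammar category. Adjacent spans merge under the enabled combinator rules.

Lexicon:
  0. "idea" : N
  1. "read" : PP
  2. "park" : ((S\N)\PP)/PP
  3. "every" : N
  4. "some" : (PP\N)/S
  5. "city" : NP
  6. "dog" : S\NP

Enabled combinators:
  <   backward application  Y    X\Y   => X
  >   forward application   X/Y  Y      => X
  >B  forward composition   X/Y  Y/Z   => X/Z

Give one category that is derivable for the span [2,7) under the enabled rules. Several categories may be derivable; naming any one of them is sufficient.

(S\N)\PP

[0,7] S   <
  [0,1] "idea" : N
  [1,7] S\N   <
    [1,2] "read" : PP
    [2,7] (S\N)\PP   >
      [2,3] "park" : ((S\N)\PP)/PP
      [3,7] PP   <
        [3,4] "every" : N
        [4,7] PP\N   >
          [4,5] "some" : (PP\N)/S
          [5,7] S   <
            [5,6] "city" : NP
            [6,7] "dog" : S\NP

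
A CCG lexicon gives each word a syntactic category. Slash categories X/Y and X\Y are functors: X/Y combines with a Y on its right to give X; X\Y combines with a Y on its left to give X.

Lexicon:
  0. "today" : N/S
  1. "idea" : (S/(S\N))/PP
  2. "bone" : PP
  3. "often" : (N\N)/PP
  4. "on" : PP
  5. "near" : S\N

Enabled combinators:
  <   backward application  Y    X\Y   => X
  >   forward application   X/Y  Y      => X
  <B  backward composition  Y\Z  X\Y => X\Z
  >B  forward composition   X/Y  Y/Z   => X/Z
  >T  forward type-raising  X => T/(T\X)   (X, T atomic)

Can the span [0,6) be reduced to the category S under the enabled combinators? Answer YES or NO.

N/S (S/(S\N))/PP PP (N\N)/PP PP S\N
CKY chart[0,6] = {N, N/(N\N), N/(S\S), NP/(NP\N), PP/(PP\N), S/(S\N)}; S ∉ chart

NO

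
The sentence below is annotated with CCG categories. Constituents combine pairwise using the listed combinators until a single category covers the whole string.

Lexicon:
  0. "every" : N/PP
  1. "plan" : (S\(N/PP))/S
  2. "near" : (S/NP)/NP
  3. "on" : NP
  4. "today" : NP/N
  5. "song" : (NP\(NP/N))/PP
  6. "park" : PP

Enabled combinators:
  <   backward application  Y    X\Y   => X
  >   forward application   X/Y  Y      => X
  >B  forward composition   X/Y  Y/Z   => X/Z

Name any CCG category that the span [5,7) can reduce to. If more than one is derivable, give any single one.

[0,7] S   <
  [0,1] "every" : N/PP
  [1,7] S\(N/PP)   >
    [1,2] "plan" : (S\(N/PP))/S
    [2,7] S   >
      [2,4] S/NP   >
        [2,3] "near" : (S/NP)/NP
        [3,4] "on" : NP
      [4,7] NP   <
        [4,5] "today" : NP/N
        [5,7] NP\(NP/N)   >
          [5,6] "song" : (NP\(NP/N))/PP
          [6,7] "park" : PP

NP\(NP/N)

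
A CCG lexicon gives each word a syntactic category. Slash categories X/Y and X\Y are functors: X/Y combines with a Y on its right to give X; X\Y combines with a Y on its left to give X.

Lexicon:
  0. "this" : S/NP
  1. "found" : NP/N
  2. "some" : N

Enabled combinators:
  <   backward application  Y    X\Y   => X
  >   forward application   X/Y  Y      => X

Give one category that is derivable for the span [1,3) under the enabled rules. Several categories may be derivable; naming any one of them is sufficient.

NP

[0,3] S   >
  [0,1] "this" : S/NP
  [1,3] NP   >
    [1,2] "found" : NP/N
    [2,3] "some" : N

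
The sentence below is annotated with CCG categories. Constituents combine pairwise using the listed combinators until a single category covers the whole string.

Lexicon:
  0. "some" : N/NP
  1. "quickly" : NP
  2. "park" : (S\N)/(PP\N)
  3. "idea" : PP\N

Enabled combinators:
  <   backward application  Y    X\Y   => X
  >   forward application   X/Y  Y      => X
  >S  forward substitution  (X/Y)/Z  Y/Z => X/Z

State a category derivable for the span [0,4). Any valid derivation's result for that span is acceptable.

S

[0,4] S   <
  [0,2] N   >
    [0,1] "some" : N/NP
    [1,2] "quickly" : NP
  [2,4] S\N   >
    [2,3] "park" : (S\N)/(PP\N)
    [3,4] "idea" : PP\N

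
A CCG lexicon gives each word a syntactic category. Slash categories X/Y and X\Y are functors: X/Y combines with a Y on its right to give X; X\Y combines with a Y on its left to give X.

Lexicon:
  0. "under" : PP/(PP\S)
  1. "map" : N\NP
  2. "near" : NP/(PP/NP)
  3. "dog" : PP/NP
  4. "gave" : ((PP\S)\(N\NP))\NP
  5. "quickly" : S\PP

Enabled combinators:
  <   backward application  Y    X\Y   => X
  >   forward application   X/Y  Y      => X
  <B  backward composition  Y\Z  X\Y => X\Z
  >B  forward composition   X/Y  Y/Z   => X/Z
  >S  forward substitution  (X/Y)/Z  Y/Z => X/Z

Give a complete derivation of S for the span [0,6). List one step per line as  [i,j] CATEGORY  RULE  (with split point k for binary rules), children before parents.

[0,1] PP/(PP\S)  lex  "under"
[1,2] N\NP  lex  "map"
[2,3] NP/(PP/NP)  lex  "near"
[3,4] PP/NP  lex  "dog"
[2,4] NP  >  k=3
[4,5] ((PP\S)\(N\NP))\NP  lex  "gave"
[2,5] (PP\S)\(N\NP)  <  k=4
[1,5] PP\S  <  k=2
[0,5] PP  >  k=1
[5,6] S\PP  lex  "quickly"
[0,6] S  <  k=5

[0,6] S   <
  [0,5] PP   >
    [0,1] "under" : PP/(PP\S)
    [1,5] PP\S   <
      [1,2] "map" : N\NP
      [2,5] (PP\S)\(N\NP)   <
        [2,4] NP   >
          [2,3] "near" : NP/(PP/NP)
          [3,4] "dog" : PP/NP
        [4,5] "gave" : ((PP\S)\(N\NP))\NP
  [5,6] "quickly" : S\PP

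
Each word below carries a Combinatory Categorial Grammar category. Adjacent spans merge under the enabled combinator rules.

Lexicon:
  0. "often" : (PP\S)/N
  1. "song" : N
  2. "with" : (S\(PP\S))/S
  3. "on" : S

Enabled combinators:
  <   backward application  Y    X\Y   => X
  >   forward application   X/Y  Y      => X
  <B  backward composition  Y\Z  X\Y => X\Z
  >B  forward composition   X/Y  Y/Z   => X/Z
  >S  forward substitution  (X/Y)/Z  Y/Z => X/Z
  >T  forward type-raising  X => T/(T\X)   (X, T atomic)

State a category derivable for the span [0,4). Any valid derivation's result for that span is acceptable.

[0,4] S   <
  [0,2] PP\S   >
    [0,1] "often" : (PP\S)/N
    [1,2] "song" : N
  [2,4] S\(PP\S)   >
    [2,3] "with" : (S\(PP\S))/S
    [3,4] "on" : S

S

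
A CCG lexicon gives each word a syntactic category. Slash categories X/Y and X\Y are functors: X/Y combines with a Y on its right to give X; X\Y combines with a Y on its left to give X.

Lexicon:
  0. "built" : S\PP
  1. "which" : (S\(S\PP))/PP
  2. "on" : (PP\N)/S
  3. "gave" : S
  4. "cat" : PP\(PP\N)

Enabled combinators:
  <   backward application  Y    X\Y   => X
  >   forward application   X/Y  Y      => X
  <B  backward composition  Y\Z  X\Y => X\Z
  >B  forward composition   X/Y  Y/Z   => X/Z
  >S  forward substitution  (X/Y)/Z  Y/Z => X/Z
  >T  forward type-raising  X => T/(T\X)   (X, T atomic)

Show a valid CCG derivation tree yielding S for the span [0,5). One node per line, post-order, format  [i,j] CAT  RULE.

[0,5] S   <
  [0,1] "built" : S\PP
  [1,5] S\(S\PP)   >
    [1,2] "which" : (S\(S\PP))/PP
    [2,5] PP   <
      [2,4] PP\N   >
        [2,3] "on" : (PP\N)/S
        [3,4] "gave" : S
      [4,5] "cat" : PP\(PP\N)

[0,1] S\PP  lex  "built"
[1,2] (S\(S\PP))/PP  lex  "which"
[2,3] (PP\N)/S  lex  "on"
[3,4] S  lex  "gave"
[2,4] PP\N  >  k=3
[4,5] PP\(PP\N)  lex  "cat"
[2,5] PP  <  k=4
[1,5] S\(S\PP)  >  k=2
[0,5] S  <  k=1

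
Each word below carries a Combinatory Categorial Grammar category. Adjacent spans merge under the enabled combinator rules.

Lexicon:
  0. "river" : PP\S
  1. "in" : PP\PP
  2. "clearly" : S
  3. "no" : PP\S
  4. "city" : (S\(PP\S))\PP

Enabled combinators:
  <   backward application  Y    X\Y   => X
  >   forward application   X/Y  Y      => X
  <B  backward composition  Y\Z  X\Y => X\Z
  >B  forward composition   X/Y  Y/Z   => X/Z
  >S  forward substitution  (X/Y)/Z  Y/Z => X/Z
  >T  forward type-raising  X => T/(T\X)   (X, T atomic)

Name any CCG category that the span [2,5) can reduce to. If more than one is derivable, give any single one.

[0,5] S   <
  [0,2] PP\S   <B
    [0,1] "river" : PP\S
    [1,2] "in" : PP\PP
  [2,5] S\(PP\S)   <
    [2,4] PP   >
      [2,3] PP/(PP\S)   >T
        [2,3] "clearly" : S
      [3,4] "no" : PP\S
    [4,5] "city" : (S\(PP\S))\PP

S\(PP\S)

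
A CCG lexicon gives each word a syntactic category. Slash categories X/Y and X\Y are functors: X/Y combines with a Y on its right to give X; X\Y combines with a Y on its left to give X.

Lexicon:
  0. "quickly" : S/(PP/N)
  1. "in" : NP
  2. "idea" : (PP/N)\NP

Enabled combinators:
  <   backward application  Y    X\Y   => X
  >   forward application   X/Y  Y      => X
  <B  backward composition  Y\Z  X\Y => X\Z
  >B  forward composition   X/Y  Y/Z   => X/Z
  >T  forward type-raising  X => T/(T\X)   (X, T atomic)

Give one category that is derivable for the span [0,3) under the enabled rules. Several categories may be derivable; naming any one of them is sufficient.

S

[0,3] S   >
  [0,1] "quickly" : S/(PP/N)
  [1,3] PP/N   <
    [1,2] "in" : NP
    [2,3] "idea" : (PP/N)\NP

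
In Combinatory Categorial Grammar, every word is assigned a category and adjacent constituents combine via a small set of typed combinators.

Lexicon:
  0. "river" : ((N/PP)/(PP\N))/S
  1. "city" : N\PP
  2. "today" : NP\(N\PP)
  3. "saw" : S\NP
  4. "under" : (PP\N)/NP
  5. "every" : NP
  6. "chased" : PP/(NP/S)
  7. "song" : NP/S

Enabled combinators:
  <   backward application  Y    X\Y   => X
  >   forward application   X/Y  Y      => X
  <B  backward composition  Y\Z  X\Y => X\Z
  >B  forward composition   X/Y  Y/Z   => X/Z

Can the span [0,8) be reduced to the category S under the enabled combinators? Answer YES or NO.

((N/PP)/(PP\N))/S N\PP NP\(N\PP) S\NP (PP\N)/NP NP PP/(NP/S) NP/S
CKY chart[0,8] = {N}; S ∉ chart

NO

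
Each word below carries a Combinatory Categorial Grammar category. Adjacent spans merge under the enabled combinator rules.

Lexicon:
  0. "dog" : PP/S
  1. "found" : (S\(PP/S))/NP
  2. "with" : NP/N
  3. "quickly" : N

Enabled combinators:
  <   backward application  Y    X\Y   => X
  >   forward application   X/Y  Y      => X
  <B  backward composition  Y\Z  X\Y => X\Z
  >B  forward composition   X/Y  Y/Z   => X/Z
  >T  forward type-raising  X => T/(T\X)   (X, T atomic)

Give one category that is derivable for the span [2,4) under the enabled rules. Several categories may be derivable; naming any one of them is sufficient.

NP

[0,4] S   <
  [0,1] "dog" : PP/S
  [1,4] S\(PP/S)   >
    [1,2] "found" : (S\(PP/S))/NP
    [2,4] NP   >
      [2,3] "with" : NP/N
      [3,4] "quickly" : N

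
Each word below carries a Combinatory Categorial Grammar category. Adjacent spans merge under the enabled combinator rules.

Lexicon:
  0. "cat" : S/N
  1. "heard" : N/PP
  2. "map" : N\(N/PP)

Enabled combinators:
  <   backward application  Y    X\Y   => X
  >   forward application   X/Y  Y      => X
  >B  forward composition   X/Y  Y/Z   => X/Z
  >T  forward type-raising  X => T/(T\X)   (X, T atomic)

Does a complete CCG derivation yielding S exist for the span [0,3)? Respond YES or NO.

[0,3] S   >
  [0,1] "cat" : S/N
  [1,3] N   <
    [1,2] "heard" : N/PP
    [2,3] "map" : N\(N/PP)

YES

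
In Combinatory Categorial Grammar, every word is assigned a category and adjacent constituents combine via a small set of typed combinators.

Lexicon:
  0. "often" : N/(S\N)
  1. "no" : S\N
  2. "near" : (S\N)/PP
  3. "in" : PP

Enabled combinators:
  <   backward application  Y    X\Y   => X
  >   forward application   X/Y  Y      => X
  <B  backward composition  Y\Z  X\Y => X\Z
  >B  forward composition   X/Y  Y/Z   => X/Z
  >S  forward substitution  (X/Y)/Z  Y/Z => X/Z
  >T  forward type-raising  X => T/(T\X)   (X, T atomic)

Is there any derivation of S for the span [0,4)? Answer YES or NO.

YES

[0,4] S   <
  [0,2] N   >
    [0,1] "often" : N/(S\N)
    [1,2] "no" : S\N
  [2,4] S\N   >
    [2,3] "near" : (S\N)/PP
    [3,4] "in" : PP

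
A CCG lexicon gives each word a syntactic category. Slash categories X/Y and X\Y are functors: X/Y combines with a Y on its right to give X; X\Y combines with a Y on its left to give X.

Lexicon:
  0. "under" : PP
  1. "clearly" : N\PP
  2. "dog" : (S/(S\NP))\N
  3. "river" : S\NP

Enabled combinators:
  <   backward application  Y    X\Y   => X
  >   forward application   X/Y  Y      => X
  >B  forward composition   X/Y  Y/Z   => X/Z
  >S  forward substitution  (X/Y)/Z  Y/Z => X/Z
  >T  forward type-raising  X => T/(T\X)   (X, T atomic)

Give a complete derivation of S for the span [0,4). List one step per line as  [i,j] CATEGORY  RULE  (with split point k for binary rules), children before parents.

[0,4] S   >
  [0,3] S/(S\NP)   <
    [0,2] N   <
      [0,1] "under" : PP
      [1,2] "clearly" : N\PP
    [2,3] "dog" : (S/(S\NP))\N
  [3,4] "river" : S\NP

[0,1] PP  lex  "under"
[1,2] N\PP  lex  "clearly"
[0,2] N  <  k=1
[2,3] (S/(S\NP))\N  lex  "dog"
[0,3] S/(S\NP)  <  k=2
[3,4] S\NP  lex  "river"
[0,4] S  >  k=3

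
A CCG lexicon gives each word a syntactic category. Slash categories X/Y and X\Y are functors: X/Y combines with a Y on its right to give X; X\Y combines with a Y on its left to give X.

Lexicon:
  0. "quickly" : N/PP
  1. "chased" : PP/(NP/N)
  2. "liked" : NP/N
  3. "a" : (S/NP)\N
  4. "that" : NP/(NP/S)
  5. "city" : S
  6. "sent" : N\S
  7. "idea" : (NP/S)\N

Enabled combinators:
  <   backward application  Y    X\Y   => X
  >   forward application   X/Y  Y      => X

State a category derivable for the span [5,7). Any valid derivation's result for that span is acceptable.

[0,8] S   >
  [0,4] S/NP   <
    [0,3] N   >
      [0,1] "quickly" : N/PP
      [1,3] PP   >
        [1,2] "chased" : PP/(NP/N)
        [2,3] "liked" : NP/N
    [3,4] "a" : (S/NP)\N
  [4,8] NP   >
    [4,5] "that" : NP/(NP/S)
    [5,8] NP/S   <
      [5,7] N   <
        [5,6] "city" : S
        [6,7] "sent" : N\S
      [7,8] "idea" : (NP/S)\N

N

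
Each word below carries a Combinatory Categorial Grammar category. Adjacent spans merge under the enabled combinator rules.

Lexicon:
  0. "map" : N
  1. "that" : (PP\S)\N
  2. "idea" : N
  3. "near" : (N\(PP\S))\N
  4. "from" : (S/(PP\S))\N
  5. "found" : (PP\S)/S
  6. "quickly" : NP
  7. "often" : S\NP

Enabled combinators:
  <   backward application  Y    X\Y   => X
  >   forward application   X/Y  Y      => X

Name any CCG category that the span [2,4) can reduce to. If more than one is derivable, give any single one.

[0,8] S   >
  [0,5] S/(PP\S)   <
    [0,4] N   <
      [0,2] PP\S   <
        [0,1] "map" : N
        [1,2] "that" : (PP\S)\N
      [2,4] N\(PP\S)   <
        [2,3] "idea" : N
        [3,4] "near" : (N\(PP\S))\N
    [4,5] "from" : (S/(PP\S))\N
  [5,8] PP\S   >
    [5,6] "found" : (PP\S)/S
    [6,8] S   <
      [6,7] "quickly" : NP
      [7,8] "often" : S\NP

N\(PP\S)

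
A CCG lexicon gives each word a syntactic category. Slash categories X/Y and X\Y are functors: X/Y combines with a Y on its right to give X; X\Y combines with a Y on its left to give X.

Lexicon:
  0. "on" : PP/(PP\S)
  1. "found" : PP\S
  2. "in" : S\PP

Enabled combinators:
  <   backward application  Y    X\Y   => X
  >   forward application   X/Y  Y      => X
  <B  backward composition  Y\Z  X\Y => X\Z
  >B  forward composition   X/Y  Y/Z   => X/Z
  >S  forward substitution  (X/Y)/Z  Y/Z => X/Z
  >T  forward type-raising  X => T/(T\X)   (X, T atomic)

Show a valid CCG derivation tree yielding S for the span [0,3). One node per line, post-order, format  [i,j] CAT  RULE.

[0,1] PP/(PP\S)  lex  "on"
[1,2] PP\S  lex  "found"
[0,2] PP  >  k=1
[2,3] S\PP  lex  "in"
[0,3] S  <  k=2

[0,3] S   <
  [0,2] PP   >
    [0,1] "on" : PP/(PP\S)
    [1,2] "found" : PP\S
  [2,3] "in" : S\PP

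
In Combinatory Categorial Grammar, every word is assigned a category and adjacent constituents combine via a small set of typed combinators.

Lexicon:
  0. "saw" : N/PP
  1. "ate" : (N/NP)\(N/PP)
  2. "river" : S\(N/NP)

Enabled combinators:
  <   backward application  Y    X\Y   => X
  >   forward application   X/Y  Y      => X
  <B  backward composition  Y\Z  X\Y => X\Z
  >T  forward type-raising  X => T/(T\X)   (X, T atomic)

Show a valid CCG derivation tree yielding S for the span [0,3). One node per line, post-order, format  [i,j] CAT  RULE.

[0,3] S   <
  [0,2] N/NP   <
    [0,1] "saw" : N/PP
    [1,2] "ate" : (N/NP)\(N/PP)
  [2,3] "river" : S\(N/NP)

[0,1] N/PP  lex  "saw"
[1,2] (N/NP)\(N/PP)  lex  "ate"
[0,2] N/NP  <  k=1
[2,3] S\(N/NP)  lex  "river"
[0,3] S  <  k=2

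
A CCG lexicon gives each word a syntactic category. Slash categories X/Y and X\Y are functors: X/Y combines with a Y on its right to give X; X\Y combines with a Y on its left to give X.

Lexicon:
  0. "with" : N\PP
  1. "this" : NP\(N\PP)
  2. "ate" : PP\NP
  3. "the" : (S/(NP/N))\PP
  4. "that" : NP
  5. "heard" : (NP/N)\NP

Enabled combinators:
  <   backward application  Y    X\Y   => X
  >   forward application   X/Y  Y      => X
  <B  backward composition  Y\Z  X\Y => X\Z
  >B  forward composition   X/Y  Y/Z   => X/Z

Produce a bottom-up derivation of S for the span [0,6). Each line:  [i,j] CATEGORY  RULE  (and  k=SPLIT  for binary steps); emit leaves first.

[0,6] S   >
  [0,4] S/(NP/N)   <
    [0,3] PP   <
      [0,2] NP   <
        [0,1] "with" : N\PP
        [1,2] "this" : NP\(N\PP)
      [2,3] "ate" : PP\NP
    [3,4] "the" : (S/(NP/N))\PP
  [4,6] NP/N   <
    [4,5] "that" : NP
    [5,6] "heard" : (NP/N)\NP

[0,1] N\PP  lex  "with"
[1,2] NP\(N\PP)  lex  "this"
[0,2] NP  <  k=1
[2,3] PP\NP  lex  "ate"
[0,3] PP  <  k=2
[3,4] (S/(NP/N))\PP  lex  "the"
[0,4] S/(NP/N)  <  k=3
[4,5] NP  lex  "that"
[5,6] (NP/N)\NP  lex  "heard"
[4,6] NP/N  <  k=5
[0,6] S  >  k=4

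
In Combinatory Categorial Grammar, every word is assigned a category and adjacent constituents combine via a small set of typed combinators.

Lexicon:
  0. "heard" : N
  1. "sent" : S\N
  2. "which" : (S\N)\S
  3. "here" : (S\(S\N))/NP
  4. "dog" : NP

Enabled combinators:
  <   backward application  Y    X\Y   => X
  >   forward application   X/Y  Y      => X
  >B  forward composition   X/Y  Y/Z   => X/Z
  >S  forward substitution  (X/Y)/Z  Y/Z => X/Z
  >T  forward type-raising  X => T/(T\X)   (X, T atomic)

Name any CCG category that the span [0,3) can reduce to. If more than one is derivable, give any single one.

S\N

[0,5] S   <
  [0,3] S\N   <
    [0,2] S   <
      [0,1] "heard" : N
      [1,2] "sent" : S\N
    [2,3] "which" : (S\N)\S
  [3,5] S\(S\N)   >
    [3,4] "here" : (S\(S\N))/NP
    [4,5] "dog" : NP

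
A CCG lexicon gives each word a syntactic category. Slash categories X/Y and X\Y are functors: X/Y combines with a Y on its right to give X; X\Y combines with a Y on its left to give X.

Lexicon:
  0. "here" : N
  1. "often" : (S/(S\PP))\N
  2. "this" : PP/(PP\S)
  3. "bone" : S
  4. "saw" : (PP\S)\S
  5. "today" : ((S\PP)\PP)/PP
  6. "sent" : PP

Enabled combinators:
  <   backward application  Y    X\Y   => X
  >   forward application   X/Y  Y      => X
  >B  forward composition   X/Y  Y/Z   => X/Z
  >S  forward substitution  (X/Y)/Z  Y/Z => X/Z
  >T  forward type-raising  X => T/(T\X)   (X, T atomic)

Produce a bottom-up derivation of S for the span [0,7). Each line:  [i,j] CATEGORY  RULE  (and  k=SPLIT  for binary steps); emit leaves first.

[0,1] N  lex  "here"
[1,2] (S/(S\PP))\N  lex  "often"
[0,2] S/(S\PP)  <  k=1
[2,3] PP/(PP\S)  lex  "this"
[3,4] S  lex  "bone"
[4,5] (PP\S)\S  lex  "saw"
[3,5] PP\S  <  k=4
[2,5] PP  >  k=3
[5,6] ((S\PP)\PP)/PP  lex  "today"
[6,7] PP  lex  "sent"
[5,7] (S\PP)\PP  >  k=6
[2,7] S\PP  <  k=5
[0,7] S  >  k=2

[0,7] S   >
  [0,2] S/(S\PP)   <
    [0,1] "here" : N
    [1,2] "often" : (S/(S\PP))\N
  [2,7] S\PP   <
    [2,5] PP   >
      [2,3] "this" : PP/(PP\S)
      [3,5] PP\S   <
        [3,4] "bone" : S
        [4,5] "saw" : (PP\S)\S
    [5,7] (S\PP)\PP   >
      [5,6] "today" : ((S\PP)\PP)/PP
      [6,7] "sent" : PP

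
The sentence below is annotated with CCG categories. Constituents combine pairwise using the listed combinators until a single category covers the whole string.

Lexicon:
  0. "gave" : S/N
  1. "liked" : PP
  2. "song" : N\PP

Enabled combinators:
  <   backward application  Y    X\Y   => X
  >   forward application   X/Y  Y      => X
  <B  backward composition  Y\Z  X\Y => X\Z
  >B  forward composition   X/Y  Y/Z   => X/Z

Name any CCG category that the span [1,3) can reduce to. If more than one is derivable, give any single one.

[0,3] S   >
  [0,1] "gave" : S/N
  [1,3] N   <
    [1,2] "liked" : PP
    [2,3] "song" : N\PP

N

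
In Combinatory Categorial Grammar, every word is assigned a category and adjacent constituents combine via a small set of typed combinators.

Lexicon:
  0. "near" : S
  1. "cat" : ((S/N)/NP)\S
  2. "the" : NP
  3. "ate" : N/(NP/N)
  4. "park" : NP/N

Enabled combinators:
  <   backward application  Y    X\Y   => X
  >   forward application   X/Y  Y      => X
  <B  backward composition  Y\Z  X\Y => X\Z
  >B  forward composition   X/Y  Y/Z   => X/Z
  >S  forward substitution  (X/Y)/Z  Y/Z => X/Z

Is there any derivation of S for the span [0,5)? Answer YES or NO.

YES

[0,5] S   >
  [0,3] S/N   >
    [0,2] (S/N)/NP   <
      [0,1] "near" : S
      [1,2] "cat" : ((S/N)/NP)\S
    [2,3] "the" : NP
  [3,5] N   >
    [3,4] "ate" : N/(NP/N)
    [4,5] "park" : NP/N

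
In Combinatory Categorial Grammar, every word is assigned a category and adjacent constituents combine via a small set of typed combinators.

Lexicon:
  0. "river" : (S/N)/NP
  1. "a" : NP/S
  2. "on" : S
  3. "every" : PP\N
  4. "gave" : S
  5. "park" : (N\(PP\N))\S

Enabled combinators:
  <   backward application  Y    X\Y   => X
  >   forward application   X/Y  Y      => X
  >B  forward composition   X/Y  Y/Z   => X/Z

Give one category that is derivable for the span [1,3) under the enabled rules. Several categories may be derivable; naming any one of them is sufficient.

[0,6] S   >
  [0,3] S/N   >
    [0,1] "river" : (S/N)/NP
    [1,3] NP   >
      [1,2] "a" : NP/S
      [2,3] "on" : S
  [3,6] N   <
    [3,4] "every" : PP\N
    [4,6] N\(PP\N)   <
      [4,5] "gave" : S
      [5,6] "park" : (N\(PP\N))\S

NP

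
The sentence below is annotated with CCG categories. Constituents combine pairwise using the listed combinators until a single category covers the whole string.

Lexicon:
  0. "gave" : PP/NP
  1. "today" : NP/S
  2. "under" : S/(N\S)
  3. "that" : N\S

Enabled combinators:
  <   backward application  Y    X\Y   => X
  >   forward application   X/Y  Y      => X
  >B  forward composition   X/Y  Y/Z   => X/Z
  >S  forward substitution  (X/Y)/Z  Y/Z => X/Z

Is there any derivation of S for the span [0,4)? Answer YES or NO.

NO

PP/NP NP/S S/(N\S) N\S
CKY chart[0,4] = {PP}; S ∉ chart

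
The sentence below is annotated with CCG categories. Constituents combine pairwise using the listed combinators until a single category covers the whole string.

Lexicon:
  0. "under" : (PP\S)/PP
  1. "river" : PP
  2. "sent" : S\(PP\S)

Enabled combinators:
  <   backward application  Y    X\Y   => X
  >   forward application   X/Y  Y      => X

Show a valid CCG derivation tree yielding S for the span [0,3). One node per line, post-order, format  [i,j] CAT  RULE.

[0,1] (PP\S)/PP  lex  "under"
[1,2] PP  lex  "river"
[0,2] PP\S  >  k=1
[2,3] S\(PP\S)  lex  "sent"
[0,3] S  <  k=2

[0,3] S   <
  [0,2] PP\S   >
    [0,1] "under" : (PP\S)/PP
    [1,2] "river" : PP
  [2,3] "sent" : S\(PP\S)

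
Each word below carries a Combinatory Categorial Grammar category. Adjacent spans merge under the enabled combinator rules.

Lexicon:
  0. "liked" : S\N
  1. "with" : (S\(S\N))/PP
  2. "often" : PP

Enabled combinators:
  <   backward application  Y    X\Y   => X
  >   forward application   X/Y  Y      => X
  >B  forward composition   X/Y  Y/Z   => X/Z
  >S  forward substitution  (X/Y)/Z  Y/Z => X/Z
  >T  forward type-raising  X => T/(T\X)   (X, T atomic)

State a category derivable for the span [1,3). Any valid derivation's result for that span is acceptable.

[0,3] S   <
  [0,1] "liked" : S\N
  [1,3] S\(S\N)   >
    [1,2] "with" : (S\(S\N))/PP
    [2,3] "often" : PP

S\(S\N)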